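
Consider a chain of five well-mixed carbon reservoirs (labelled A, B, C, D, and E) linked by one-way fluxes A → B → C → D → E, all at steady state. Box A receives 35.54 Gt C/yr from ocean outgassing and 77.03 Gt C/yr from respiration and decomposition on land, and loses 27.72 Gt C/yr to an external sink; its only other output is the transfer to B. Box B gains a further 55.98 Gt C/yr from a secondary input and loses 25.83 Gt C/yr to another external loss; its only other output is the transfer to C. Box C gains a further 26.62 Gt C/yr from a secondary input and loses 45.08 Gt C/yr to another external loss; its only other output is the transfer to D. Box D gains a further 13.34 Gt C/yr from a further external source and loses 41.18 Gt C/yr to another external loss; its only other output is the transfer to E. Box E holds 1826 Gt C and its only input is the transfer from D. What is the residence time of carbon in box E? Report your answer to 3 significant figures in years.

Box A: F(A→B) = (35.54 + 77.03) − 27.72 = 84.850 Gt C/yr.
Box B: F(B→C) = (84.850 + 55.98) − 25.83 = 115.00 Gt C/yr.
Box C: F(C→D) = (115.00 + 26.62) − 45.08 = 96.540 Gt C/yr.
Box D: F(D→E) = (96.540 + 13.34) − 41.18 = 68.700 Gt C/yr.
Box E throughput = its input = 68.700 Gt C/yr; τ = 1826 / 68.700 = 26.58 yr.

26.6 yr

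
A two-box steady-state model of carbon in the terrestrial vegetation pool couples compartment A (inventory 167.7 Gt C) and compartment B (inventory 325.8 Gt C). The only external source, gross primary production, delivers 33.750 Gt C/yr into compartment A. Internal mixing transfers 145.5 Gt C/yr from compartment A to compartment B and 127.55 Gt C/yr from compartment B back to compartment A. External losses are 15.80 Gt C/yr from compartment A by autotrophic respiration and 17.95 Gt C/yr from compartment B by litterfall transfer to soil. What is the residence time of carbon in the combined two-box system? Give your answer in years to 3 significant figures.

14.6 yr

For the system as a whole, the A↔B exchange is internal and contributes nothing to the throughput; only the external sinks remove mass.
M_total = 167.7 + 325.8 = 493.50 Gt C.
ΣF_external_out = 15.80 + 17.95 = 33.750 Gt C/yr.
τ = M_total / ΣF_ext = 493.50 / 33.750 = 14.62 yr.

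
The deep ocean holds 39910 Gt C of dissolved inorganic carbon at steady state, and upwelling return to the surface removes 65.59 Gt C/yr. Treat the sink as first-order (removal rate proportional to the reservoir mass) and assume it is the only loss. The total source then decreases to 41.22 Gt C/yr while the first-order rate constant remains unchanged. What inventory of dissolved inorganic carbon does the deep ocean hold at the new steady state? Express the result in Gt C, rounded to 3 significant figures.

Rate constant k = F/M = 65.59 / 39910 = 0.001643 yr⁻¹.
At the new steady state, source = k·M_new ⇒ M_new = 41.22 / 0.001643 = 25080 Gt C.
(Equivalently M_new = M × F_new/F_old = 39910 × 41.22/65.59.)

25100 Gt C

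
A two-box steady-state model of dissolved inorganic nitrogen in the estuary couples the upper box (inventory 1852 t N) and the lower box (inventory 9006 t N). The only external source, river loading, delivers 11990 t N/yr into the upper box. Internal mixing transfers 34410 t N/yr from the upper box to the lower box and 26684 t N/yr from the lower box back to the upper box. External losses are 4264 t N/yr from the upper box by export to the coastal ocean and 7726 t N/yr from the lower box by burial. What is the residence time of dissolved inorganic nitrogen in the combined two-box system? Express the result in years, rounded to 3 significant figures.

0.906 yr

Treat the two boxes together as one reservoir: the mixing fluxes between them are internal recycling, so τ = ΣM / Σ(external losses).
M_total = 1852 + 9006 = 10858 t N.
ΣF_external_out = 4264 + 7726 = 11990 t N/yr.
τ = M_total / ΣF_ext = 10858 / 11990 = 0.9056 yr.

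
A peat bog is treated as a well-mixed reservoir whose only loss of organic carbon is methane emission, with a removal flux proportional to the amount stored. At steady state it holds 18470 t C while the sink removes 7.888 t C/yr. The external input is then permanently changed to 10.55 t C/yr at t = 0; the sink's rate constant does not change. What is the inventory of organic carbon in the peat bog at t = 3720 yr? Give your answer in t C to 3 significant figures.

The sink rate constant is k = F₀/M₀ = 7.888/18470 = 0.0004271 yr⁻¹.
Solving dM/dt = F₁ − kM with M(0) = M₀ gives M(t) = F₁/k + (M₀ − F₁/k)·e^(−kt).
F₁/k = 10.55/0.0004271 = 24703 t C; kt = 0.0004271 × 3720 = 1.589, e^(−kt) = 0.2042.
M(3720) = 24703 + (18470 − 24703) × 0.2042 = 24703 − 1273 = 23430 t C.

23400 t C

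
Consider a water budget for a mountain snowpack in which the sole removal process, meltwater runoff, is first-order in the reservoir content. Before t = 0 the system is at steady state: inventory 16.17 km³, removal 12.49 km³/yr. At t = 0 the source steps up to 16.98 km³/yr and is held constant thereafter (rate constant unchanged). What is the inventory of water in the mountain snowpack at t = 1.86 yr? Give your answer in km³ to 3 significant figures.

20.6 km³

τ = M₀/F₀ = 16.17/12.49 = 1.295 yr; rate constant k = 1/τ.
New steady state M_∞ = F₁/k = F₁·τ = 16.98 × 1.295 = 21.983 km³.
M(t) = M_∞ + (M₀ − M_∞)·e^(−t/τ); t/τ = 1.86/1.295 = 1.437, so e^(−t/τ) = 0.2377.
M(t) = 21.983 − 5.813 × 0.2377 = 20.601 km³.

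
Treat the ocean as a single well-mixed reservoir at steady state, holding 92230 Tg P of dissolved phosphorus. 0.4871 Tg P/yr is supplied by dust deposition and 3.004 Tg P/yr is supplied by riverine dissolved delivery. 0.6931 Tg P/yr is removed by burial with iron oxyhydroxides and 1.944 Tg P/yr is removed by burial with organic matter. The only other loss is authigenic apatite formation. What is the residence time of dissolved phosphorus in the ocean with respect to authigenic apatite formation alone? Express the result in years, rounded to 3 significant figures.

At steady state ΣF_in = ΣF_out.
ΣF_in = 0.4871 + 3.004 = 3.4911 Tg P/yr.
Authigenic apatite formation flux = ΣF_in − (0.6931 + 1.944) = 3.4911 − 2.637 = 0.8540 Tg P/yr.
τ = M / F = 92230 / 0.8540 = 108000 yr.

108000 yr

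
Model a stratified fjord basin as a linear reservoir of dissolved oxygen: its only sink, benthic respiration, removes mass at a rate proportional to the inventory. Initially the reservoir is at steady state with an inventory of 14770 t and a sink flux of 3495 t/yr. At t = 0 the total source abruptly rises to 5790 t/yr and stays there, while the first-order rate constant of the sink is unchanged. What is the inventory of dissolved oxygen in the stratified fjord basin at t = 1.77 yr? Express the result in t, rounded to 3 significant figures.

18100 t

τ = M₀/F₀ = 14770/3495 = 4.226 yr; rate constant k = 1/τ.
New steady state M_∞ = F₁/k = F₁·τ = 5790 × 4.226 = 24469 t.
M(t) = M_∞ + (M₀ − M_∞)·e^(−t/τ); t/τ = 1.77/4.226 = 0.4188, so e^(−t/τ) = 0.6578.
M(t) = 24469 − 9699 × 0.6578 = 18089 t.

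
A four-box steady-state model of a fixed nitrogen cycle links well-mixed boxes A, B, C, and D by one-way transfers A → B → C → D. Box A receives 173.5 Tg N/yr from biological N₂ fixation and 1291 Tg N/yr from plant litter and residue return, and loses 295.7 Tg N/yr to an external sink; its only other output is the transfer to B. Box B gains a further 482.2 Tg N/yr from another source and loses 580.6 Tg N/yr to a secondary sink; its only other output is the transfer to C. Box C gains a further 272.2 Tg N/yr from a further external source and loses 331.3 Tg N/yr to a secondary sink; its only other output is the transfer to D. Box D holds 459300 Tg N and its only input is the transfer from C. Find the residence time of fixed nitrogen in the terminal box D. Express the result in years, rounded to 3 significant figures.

454 yr

Box A: F(A→B) = (173.5 + 1291) − 295.7 = 1168.8 Tg N/yr.
Box B: F(B→C) = (1168.8 + 482.2) − 580.6 = 1070.4 Tg N/yr.
Box C: F(C→D) = (1070.4 + 272.2) − 331.3 = 1011.3 Tg N/yr.
Box D throughput = its input = 1011.3 Tg N/yr; τ = 459300 / 1011.3 = 454.2 yr.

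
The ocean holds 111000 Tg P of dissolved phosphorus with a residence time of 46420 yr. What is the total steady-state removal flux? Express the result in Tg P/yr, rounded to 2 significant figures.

2.4 Tg P/yr

F = M / τ = 111000 / 46420 = 2.391 Tg P/yr.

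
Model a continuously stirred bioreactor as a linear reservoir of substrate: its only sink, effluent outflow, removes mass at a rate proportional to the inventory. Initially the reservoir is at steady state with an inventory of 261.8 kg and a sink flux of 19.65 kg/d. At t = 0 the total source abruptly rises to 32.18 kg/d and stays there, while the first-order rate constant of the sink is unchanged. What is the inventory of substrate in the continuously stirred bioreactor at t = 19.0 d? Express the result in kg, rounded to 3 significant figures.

The sink rate constant is k = F₀/M₀ = 19.65/261.8 = 0.07506 d⁻¹.
Solving dM/dt = F₁ − kM with M(0) = M₀ gives M(t) = F₁/k + (M₀ − F₁/k)·e^(−kt).
F₁/k = 32.18/0.07506 = 428.74 kg; kt = 0.07506 × 19.0 = 1.426, e^(−kt) = 0.2402.
M(19.0) = 428.74 + (261.8 − 428.74) × 0.2402 = 428.74 − 40.11 = 388.63 kg.

389 kg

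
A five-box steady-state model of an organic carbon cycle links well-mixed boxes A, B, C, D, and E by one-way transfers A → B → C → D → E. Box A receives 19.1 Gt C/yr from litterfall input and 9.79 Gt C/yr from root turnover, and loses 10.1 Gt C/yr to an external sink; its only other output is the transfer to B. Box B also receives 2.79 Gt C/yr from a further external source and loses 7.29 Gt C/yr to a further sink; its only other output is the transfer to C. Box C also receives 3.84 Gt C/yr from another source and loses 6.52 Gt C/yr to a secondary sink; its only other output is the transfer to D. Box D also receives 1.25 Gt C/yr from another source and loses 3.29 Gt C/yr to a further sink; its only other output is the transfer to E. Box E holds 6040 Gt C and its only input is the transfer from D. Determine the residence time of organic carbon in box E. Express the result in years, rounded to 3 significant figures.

631 yr

Box A: F(A→B) = (19.1 + 9.79) − 10.1 = 18.790 Gt C/yr.
Box B: F(B→C) = (18.790 + 2.79) − 7.29 = 14.290 Gt C/yr.
Box C: F(C→D) = (14.290 + 3.84) − 6.52 = 11.610 Gt C/yr.
Box D: F(D→E) = (11.610 + 1.25) − 3.29 = 9.5700 Gt C/yr.
Box E throughput = its input = 9.5700 Gt C/yr; τ = 6040 / 9.5700 = 631.1 yr.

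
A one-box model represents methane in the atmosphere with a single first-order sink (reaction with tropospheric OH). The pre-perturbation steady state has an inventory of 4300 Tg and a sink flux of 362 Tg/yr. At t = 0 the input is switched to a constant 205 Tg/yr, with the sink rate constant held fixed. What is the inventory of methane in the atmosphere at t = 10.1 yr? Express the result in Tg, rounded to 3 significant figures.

3230 Tg

Residence time τ = M₀/F₀ = 11.88 yr. The eventual steady state is M_∞ = M₀·(F₁/F₀) = 4300 × 205/362 = 2435.1 Tg.
The anomaly ΔM(t) = M(t) − M_∞ decays as ΔM₀·e^(−t/τ) with ΔM₀ = 4300 − 2435.1 = 1865 Tg.
At t = 10.1 yr, e^(−t/τ) = e^(−0.8503) = 0.4273, so ΔM = 796.9 Tg and M = 2435.1 + 796.9 = 3232.0 Tg.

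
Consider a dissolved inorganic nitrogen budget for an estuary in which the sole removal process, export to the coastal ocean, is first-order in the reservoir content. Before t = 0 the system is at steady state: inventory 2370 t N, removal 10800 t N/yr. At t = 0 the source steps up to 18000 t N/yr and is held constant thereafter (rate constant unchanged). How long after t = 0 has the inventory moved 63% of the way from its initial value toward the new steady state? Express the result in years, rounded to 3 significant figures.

0.218 yr

τ = M₀/F₀ = 2370/10800 = 0.2194 yr.
The remaining gap fraction is e^(−t/τ); 63% covered ⇒ e^(−t/τ) = 0.370.
t = −τ ln(0.370) = 0.2194 × 0.9943 = 0.2182 yr.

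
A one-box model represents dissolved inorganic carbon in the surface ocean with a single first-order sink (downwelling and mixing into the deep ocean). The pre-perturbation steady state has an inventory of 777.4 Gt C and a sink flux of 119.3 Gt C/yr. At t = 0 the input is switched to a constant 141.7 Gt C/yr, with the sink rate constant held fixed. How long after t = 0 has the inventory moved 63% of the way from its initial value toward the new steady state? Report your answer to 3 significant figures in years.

τ = M₀/F₀ = 777.4/119.3 = 6.516 yr.
The remaining gap fraction is e^(−t/τ); 63% covered ⇒ e^(−t/τ) = 0.370.
t = −τ ln(0.370) = 6.516 × 0.9943 = 6.479 yr.

6.48 yr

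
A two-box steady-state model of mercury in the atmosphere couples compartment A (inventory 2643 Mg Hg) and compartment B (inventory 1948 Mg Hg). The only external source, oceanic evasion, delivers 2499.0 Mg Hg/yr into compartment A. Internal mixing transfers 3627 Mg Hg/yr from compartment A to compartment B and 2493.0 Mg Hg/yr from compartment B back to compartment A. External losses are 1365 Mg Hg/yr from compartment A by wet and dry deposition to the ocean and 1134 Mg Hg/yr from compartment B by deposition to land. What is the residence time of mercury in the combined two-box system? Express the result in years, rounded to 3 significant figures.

For the system as a whole, the A↔B exchange is internal and contributes nothing to the throughput; only the external sinks remove mass.
M_total = 2643 + 1948 = 4591.0 Mg Hg.
ΣF_external_out = 1365 + 1134 = 2499.0 Mg Hg/yr.
τ = M_total / ΣF_ext = 4591.0 / 2499.0 = 1.837 yr.

1.84 yr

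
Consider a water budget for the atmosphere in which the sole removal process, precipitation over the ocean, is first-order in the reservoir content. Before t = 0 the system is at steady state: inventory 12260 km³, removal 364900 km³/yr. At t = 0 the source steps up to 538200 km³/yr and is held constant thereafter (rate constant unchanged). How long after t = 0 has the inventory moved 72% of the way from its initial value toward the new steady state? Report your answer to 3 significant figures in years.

τ = M₀/F₀ = 12260/364900 = 0.03360 yr.
The remaining gap fraction is e^(−t/τ); 72% covered ⇒ e^(−t/τ) = 0.280.
t = −τ ln(0.280) = 0.03360 × 1.273 = 0.04277 yr.

0.0428 yr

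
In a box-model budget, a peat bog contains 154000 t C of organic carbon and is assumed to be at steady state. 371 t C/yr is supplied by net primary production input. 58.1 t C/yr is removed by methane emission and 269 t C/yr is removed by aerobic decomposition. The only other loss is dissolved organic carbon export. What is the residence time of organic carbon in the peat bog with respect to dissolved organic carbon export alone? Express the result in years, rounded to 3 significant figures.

At steady state ΣF_in = ΣF_out.
ΣF_in = 371.00 t C/yr.
Dissolved organic carbon export flux = ΣF_in − (58.1 + 269) = 371.00 − 327.1 = 43.90 t C/yr.
τ = M / F = 154000 / 43.90 = 3508 yr.

3510 yr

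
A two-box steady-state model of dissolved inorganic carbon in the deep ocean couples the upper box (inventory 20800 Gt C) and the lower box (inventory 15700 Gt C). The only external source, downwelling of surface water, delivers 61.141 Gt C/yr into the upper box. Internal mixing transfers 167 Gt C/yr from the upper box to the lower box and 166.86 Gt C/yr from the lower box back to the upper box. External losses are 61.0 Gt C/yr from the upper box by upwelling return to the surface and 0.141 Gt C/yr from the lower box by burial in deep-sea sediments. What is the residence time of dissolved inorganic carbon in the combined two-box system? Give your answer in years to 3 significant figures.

Residence time in the combined system uses the total inventory and the total *external* removal — internal exchanges between the two boxes cancel.
M_total = 20800 + 15700 = 36500 Gt C.
ΣF_external_out = 61.0 + 0.141 = 61.141 Gt C/yr.
τ = M_total / ΣF_ext = 36500 / 61.141 = 597.0 yr.

597 yr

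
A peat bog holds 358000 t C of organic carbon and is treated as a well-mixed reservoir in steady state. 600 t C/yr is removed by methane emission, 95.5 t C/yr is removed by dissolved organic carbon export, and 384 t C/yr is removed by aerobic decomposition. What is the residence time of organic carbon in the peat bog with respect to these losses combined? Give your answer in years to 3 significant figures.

332 yr

Total removal = 600.0 + 95.50 + 384.0 = 1079.5 t C/yr.
τ = M / ΣF_out = 358000 / 1079.5 = 331.6 yr.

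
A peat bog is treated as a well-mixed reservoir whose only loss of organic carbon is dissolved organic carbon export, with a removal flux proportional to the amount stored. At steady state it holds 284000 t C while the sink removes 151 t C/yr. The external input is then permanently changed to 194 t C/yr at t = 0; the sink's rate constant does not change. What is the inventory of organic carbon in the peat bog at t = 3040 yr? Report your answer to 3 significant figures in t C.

Residence time τ = M₀/F₀ = 1881 yr. The eventual steady state is M_∞ = M₀·(F₁/F₀) = 284000 × 194/151 = 364870 t C.
The anomaly ΔM(t) = M(t) − M_∞ decays as ΔM₀·e^(−t/τ) with ΔM₀ = 284000 − 364870 = −80870 t C.
At t = 3040 yr, e^(−t/τ) = e^(−1.616) = 0.1986, so ΔM = −16060 t C and M = 364870 − 16060 = 348810 t C.

349000 t C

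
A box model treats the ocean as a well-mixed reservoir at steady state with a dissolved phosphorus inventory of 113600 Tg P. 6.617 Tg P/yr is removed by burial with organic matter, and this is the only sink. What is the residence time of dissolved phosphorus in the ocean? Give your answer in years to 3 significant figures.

17200 yr

τ = M / F = 113600 / 6.617 = 17170 yr.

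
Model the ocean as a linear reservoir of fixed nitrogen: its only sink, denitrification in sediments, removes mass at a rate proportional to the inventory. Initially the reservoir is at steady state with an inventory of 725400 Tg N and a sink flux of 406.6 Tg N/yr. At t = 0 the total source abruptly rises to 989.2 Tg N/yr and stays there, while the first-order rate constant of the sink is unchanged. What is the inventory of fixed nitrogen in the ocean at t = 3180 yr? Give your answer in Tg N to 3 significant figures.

1.59×10^6 Tg N

τ = M₀/F₀ = 725400/406.6 = 1784 yr; rate constant k = 1/τ.
New steady state M_∞ = F₁/k = F₁·τ = 989.2 × 1784 = 1.7648×10^6 Tg N.
M(t) = M_∞ + (M₀ − M_∞)·e^(−t/τ); t/τ = 3180/1784 = 1.782, so e^(−t/τ) = 0.1682.
M(t) = 1.7648×10^6 − 1.039×10^6 × 0.1682 = 1.5899×10^6 Tg N.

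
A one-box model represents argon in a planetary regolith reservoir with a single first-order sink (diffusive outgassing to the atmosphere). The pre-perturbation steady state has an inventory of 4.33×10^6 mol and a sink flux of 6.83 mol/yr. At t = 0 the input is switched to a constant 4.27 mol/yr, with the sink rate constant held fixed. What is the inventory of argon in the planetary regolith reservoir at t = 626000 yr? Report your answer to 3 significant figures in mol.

3.31×10^6 mol

Residence time τ = M₀/F₀ = 634000 yr. The eventual steady state is M_∞ = M₀·(F₁/F₀) = 4.33×10^6 × 4.27/6.83 = 2.7070×10^6 mol.
The anomaly ΔM(t) = M(t) − M_∞ decays as ΔM₀·e^(−t/τ) with ΔM₀ = 4.33×10^6 − 2.7070×10^6 = 1.623×10^6 mol.
At t = 626000 yr, e^(−t/τ) = e^(−0.9874) = 0.3725, so ΔM = 604600 mol and M = 2.7070×10^6 + 604600 = 3.3116×10^6 mol.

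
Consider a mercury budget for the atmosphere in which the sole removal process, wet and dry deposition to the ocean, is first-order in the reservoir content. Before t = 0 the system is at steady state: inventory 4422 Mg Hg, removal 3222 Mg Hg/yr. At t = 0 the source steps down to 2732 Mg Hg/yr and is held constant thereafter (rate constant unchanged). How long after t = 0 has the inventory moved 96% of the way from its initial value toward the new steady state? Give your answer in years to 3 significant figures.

4.42 yr

τ = M₀/F₀ = 4422/3222 = 1.372 yr.
The remaining gap fraction is e^(−t/τ); 96% covered ⇒ e^(−t/τ) = 0.0400.
t = −τ ln(0.0400) = 1.372 × 3.219 = 4.418 yr.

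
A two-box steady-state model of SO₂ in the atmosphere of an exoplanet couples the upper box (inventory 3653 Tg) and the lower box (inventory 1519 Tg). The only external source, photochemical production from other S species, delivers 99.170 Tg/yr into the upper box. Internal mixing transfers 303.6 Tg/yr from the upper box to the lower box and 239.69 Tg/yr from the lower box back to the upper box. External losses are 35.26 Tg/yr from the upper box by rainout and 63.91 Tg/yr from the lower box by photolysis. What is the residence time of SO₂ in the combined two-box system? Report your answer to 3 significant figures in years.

Residence time in the combined system uses the total inventory and the total *external* removal — internal exchanges between the two boxes cancel.
M_total = 3653 + 1519 = 5172.0 Tg.
ΣF_external_out = 35.26 + 63.91 = 99.170 Tg/yr.
τ = M_total / ΣF_ext = 5172.0 / 99.170 = 52.15 yr.

52.2 yr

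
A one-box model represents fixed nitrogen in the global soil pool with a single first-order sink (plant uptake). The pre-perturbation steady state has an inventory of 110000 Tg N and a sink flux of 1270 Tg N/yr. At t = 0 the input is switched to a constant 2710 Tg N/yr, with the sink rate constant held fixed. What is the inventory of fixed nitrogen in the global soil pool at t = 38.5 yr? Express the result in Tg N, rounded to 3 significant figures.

155000 Tg N

The sink rate constant is k = F₀/M₀ = 1270/110000 = 0.01155 yr⁻¹.
Solving dM/dt = F₁ − kM with M(0) = M₀ gives M(t) = F₁/k + (M₀ − F₁/k)·e^(−kt).
F₁/k = 2710/0.01155 = 234720 Tg N; kt = 0.01155 × 38.5 = 0.4445, e^(−kt) = 0.6411.
M(38.5) = 234720 + (110000 − 234720) × 0.6411 = 234720 − 79970 = 154760 Tg N.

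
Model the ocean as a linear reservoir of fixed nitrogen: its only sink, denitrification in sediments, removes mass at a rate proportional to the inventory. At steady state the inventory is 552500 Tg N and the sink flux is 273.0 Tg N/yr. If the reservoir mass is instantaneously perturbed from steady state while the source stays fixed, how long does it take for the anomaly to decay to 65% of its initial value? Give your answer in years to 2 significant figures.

870 yr

For a linear reservoir the anomaly decays as exp(−t/τ) with τ = M/F = 552500/273.0 = 2024 yr.
exp(−t/τ) = 0.65 ⇒ t = −τ ln(0.65) = 2024 × 0.4308 = 871.8 yr.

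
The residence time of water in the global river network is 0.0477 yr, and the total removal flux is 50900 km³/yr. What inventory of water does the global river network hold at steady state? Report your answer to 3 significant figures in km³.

τ = M/F ⇒ M = τ × F = 0.0477 × 50900 = 2428 km³.

2430 km³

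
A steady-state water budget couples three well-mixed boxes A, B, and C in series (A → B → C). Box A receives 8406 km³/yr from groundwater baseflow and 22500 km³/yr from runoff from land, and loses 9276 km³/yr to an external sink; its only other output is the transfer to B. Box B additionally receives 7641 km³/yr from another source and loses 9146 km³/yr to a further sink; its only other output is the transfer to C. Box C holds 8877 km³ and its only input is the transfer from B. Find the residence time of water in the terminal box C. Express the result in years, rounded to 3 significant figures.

0.441 yr

Box A: F(A→B) = (8406 + 22500) − 9276 = 21630 km³/yr.
Box B: F(B→C) = (21630 + 7641) − 9146 = 20125 km³/yr.
Box C throughput = its input = 20125 km³/yr; τ = 8877 / 20125 = 0.4411 yr.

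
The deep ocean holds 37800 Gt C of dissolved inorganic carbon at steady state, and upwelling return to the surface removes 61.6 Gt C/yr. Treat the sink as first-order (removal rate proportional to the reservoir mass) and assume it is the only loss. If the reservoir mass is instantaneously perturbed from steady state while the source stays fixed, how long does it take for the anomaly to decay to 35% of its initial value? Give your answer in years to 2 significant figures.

For a linear reservoir the anomaly decays as exp(−t/τ) with τ = M/F = 37800/61.6 = 613.6 yr.
exp(−t/τ) = 0.35 ⇒ t = −τ ln(0.35) = 613.6 × 1.050 = 644.2 yr.

640 yr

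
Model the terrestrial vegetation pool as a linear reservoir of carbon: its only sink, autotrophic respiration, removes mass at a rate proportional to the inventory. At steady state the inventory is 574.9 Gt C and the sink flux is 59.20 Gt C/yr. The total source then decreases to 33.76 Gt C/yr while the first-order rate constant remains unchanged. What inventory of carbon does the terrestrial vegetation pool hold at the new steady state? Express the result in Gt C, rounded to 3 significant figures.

328 Gt C

Rate constant k = F/M = 59.20 / 574.9 = 0.1030 yr⁻¹.
At the new steady state, source = k·M_new ⇒ M_new = 33.76 / 0.1030 = 327.8 Gt C.
(Equivalently M_new = M × F_new/F_old = 574.9 × 33.76/59.20.)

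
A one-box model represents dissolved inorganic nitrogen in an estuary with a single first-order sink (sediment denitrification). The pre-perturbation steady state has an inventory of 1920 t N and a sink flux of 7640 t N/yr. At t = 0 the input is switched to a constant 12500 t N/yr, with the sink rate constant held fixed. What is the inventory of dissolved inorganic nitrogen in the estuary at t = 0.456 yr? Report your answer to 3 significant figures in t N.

The sink rate constant is k = F₀/M₀ = 7640/1920 = 3.979 yr⁻¹.
Solving dM/dt = F₁ − kM with M(0) = M₀ gives M(t) = F₁/k + (M₀ − F₁/k)·e^(−kt).
F₁/k = 12500/3.979 = 3141.4 t N; kt = 3.979 × 0.456 = 1.815, e^(−kt) = 0.1629.
M(0.456) = 3141.4 + (1920 − 3141.4) × 0.1629 = 3141.4 − 199.0 = 2942.4 t N.

2940 t N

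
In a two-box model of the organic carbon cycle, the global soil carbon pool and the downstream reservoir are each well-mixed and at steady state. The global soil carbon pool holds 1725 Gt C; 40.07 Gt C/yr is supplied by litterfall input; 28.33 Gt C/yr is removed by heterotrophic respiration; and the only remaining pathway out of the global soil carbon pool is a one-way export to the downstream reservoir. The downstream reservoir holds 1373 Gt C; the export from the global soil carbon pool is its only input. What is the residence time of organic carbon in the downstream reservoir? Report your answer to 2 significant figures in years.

Balance the global soil carbon pool: ΣF_in = 40.070 Gt C/yr.
Export to the downstream reservoir = ΣF_in − (28.33) = 11.740 Gt C/yr.
At steady state the output of the downstream reservoir equals its input, 11.740 Gt C/yr.
τ = M / F = 1373 / 11.740 = 117.0 yr.

120 yr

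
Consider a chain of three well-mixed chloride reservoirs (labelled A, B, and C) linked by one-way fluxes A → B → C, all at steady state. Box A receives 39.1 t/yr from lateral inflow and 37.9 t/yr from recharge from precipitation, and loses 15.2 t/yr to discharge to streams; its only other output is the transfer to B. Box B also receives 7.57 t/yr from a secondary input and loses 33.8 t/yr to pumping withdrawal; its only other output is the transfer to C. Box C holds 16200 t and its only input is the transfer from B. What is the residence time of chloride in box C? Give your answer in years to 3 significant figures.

455 yr

Box A: F(A→B) = (39.1 + 37.9) − 15.2 = 61.800 t/yr.
Box B: F(B→C) = (61.800 + 7.57) − 33.8 = 35.570 t/yr.
Box C throughput = its input = 35.570 t/yr; τ = 16200 / 35.570 = 455.4 yr.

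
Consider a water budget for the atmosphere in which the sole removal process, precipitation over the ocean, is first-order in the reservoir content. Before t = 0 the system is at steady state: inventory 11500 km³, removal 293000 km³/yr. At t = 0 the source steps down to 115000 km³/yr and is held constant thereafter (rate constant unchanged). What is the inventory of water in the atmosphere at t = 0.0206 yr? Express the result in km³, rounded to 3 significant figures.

8650 km³

τ = M₀/F₀ = 11500/293000 = 0.03925 yr; rate constant k = 1/τ.
New steady state M_∞ = F₁/k = F₁·τ = 115000 × 0.03925 = 4513.7 km³.
M(t) = M_∞ + (M₀ − M_∞)·e^(−t/τ); t/τ = 0.0206/0.03925 = 0.5249, so e^(−t/τ) = 0.5916.
M(t) = 4513.7 + 6986 × 0.5916 = 8647.1 km³.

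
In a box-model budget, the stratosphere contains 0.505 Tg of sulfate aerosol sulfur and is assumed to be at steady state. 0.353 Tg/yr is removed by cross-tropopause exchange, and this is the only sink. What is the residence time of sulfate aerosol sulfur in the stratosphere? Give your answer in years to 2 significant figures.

1.4 yr

τ = M / F = 0.505 / 0.353 = 1.431 yr.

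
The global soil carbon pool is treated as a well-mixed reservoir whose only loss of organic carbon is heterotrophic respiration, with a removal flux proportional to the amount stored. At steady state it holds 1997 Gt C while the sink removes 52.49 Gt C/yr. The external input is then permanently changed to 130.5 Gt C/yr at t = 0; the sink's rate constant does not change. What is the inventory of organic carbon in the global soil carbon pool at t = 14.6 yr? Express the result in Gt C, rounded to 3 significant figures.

τ = M₀/F₀ = 1997/52.49 = 38.05 yr; rate constant k = 1/τ.
New steady state M_∞ = F₁/k = F₁·τ = 130.5 × 38.05 = 4964.9 Gt C.
M(t) = M_∞ + (M₀ − M_∞)·e^(−t/τ); t/τ = 14.6/38.05 = 0.3838, so e^(−t/τ) = 0.6813.
M(t) = 4964.9 − 2968 × 0.6813 = 2942.9 Gt C.

2940 Gt C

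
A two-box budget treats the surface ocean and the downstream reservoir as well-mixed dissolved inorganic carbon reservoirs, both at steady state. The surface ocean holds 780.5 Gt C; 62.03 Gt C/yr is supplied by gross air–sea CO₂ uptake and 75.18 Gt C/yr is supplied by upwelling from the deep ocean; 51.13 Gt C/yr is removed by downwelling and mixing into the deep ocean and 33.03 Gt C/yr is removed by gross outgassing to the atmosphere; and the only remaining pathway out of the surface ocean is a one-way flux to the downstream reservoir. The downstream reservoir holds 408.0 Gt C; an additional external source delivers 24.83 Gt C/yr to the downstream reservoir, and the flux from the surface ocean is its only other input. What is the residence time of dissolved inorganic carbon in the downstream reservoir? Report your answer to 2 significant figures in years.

Balance the surface ocean: ΣF_in = 62.03 + 75.18 = 137.21 Gt C/yr.
Flux to the downstream reservoir = ΣF_in − (51.13 + 33.03) = 53.050 Gt C/yr.
Total input to the downstream reservoir = 53.050 + 24.83 = 77.880 Gt C/yr; at steady state this equals its total output.
τ = M / F = 408.0 / 77.880 = 5.239 yr.

5.2 yr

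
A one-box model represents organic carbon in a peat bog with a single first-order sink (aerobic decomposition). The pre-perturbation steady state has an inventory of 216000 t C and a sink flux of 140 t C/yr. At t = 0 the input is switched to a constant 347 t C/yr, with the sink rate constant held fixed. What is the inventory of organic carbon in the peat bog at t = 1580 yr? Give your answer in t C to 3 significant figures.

421000 t C

The sink rate constant is k = F₀/M₀ = 140/216000 = 0.0006481 yr⁻¹.
Solving dM/dt = F₁ − kM with M(0) = M₀ gives M(t) = F₁/k + (M₀ − F₁/k)·e^(−kt).
F₁/k = 347/0.0006481 = 535370 t C; kt = 0.0006481 × 1580 = 1.024, e^(−kt) = 0.3591.
M(1580) = 535370 + (216000 − 535370) × 0.3591 = 535370 − 114700 = 420680 t C.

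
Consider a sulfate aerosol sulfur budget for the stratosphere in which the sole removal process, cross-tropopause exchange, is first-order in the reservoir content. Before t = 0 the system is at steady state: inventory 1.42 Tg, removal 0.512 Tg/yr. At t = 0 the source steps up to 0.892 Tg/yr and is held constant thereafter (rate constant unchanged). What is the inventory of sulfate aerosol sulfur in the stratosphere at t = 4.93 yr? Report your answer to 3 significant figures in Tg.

2.30 Tg

τ = M₀/F₀ = 1.42/0.512 = 2.773 yr; rate constant k = 1/τ.
New steady state M_∞ = F₁/k = F₁·τ = 0.892 × 2.773 = 2.4739 Tg.
M(t) = M_∞ + (M₀ − M_∞)·e^(−t/τ); t/τ = 4.93/2.773 = 1.778, so e^(−t/τ) = 0.1690.
M(t) = 2.4739 − 1.054 × 0.1690 = 2.2957 Tg.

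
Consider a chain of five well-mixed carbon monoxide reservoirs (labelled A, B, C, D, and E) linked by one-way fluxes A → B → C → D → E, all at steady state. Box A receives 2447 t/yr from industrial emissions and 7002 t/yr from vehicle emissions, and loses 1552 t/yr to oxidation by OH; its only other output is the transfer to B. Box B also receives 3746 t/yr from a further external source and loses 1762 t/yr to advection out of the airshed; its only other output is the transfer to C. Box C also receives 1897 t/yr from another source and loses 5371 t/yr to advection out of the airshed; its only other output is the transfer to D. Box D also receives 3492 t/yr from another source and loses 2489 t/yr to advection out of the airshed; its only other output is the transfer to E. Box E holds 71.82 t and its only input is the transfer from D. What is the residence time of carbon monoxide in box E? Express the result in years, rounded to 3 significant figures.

Box A: F(A→B) = (2447 + 7002) − 1552 = 7897.0 t/yr.
Box B: F(B→C) = (7897.0 + 3746) − 1762 = 9881.0 t/yr.
Box C: F(C→D) = (9881.0 + 1897) − 5371 = 6407.0 t/yr.
Box D: F(D→E) = (6407.0 + 3492) − 2489 = 7410.0 t/yr.
Box E throughput = its input = 7410.0 t/yr; τ = 71.82 / 7410.0 = 0.009692 yr.

0.00969 yr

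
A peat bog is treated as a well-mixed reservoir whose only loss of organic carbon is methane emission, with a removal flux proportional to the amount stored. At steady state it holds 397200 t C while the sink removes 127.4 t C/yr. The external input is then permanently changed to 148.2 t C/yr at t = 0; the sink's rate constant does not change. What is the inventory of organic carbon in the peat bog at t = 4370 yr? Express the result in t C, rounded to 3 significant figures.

446000 t C

The sink rate constant is k = F₀/M₀ = 127.4/397200 = 0.0003207 yr⁻¹.
Solving dM/dt = F₁ − kM with M(0) = M₀ gives M(t) = F₁/k + (M₀ − F₁/k)·e^(−kt).
F₁/k = 148.2/0.0003207 = 462050 t C; kt = 0.0003207 × 4370 = 1.402, e^(−kt) = 0.2462.
M(4370) = 462050 + (397200 − 462050) × 0.2462 = 462050 − 15970 = 446080 t C.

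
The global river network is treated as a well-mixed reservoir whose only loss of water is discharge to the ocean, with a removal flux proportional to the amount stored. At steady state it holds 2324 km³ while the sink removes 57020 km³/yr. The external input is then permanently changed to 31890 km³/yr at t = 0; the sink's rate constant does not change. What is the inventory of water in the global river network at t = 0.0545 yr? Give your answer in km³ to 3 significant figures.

1570 km³

Residence time τ = M₀/F₀ = 0.04076 yr. The eventual steady state is M_∞ = M₀·(F₁/F₀) = 2324 × 31890/57020 = 1299.8 km³.
The anomaly ΔM(t) = M(t) − M_∞ decays as ΔM₀·e^(−t/τ) with ΔM₀ = 2324 − 1299.8 = 1024 km³.
At t = 0.0545 yr, e^(−t/τ) = e^(−1.337) = 0.2626, so ΔM = 269.0 km³ and M = 1299.8 + 269.0 = 1568.7 km³.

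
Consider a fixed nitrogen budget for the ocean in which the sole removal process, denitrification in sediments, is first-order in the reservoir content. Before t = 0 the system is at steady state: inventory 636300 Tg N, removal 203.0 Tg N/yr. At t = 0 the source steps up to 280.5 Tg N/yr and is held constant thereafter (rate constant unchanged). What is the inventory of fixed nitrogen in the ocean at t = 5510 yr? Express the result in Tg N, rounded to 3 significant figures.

837000 Tg N

τ = M₀/F₀ = 636300/203.0 = 3134 yr; rate constant k = 1/τ.
New steady state M_∞ = F₁/k = F₁·τ = 280.5 × 3134 = 879220 Tg N.
M(t) = M_∞ + (M₀ − M_∞)·e^(−t/τ); t/τ = 5510/3134 = 1.758, so e^(−t/τ) = 0.1724.
M(t) = 879220 − 242900 × 0.1724 = 837340 Tg N.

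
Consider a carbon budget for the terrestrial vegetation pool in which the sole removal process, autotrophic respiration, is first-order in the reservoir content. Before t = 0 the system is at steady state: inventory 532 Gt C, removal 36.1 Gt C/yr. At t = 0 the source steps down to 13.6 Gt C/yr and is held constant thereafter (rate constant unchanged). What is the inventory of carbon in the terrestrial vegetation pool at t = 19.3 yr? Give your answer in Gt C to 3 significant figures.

290 Gt C

The sink rate constant is k = F₀/M₀ = 36.1/532 = 0.06786 yr⁻¹.
Solving dM/dt = F₁ − kM with M(0) = M₀ gives M(t) = F₁/k + (M₀ − F₁/k)·e^(−kt).
F₁/k = 13.6/0.06786 = 200.42 Gt C; kt = 0.06786 × 19.3 = 1.310, e^(−kt) = 0.2699.
M(19.3) = 200.42 + (532 − 200.42) × 0.2699 = 200.42 + 89.50 = 289.92 Gt C.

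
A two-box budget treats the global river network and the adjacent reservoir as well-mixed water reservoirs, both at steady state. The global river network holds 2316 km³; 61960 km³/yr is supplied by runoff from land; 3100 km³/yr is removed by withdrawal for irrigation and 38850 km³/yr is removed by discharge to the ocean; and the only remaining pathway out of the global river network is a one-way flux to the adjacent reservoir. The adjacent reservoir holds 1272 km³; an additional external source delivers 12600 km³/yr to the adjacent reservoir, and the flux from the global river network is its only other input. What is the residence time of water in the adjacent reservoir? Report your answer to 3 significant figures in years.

0.0390 yr

Balance the global river network: ΣF_in = 61960 km³/yr.
Flux to the adjacent reservoir = ΣF_in − (3100 + 38850) = 20010 km³/yr.
Total input to the adjacent reservoir = 20010 + 12600 = 32610 km³/yr; at steady state this equals its total output.
τ = M / F = 1272 / 32610 = 0.03901 yr.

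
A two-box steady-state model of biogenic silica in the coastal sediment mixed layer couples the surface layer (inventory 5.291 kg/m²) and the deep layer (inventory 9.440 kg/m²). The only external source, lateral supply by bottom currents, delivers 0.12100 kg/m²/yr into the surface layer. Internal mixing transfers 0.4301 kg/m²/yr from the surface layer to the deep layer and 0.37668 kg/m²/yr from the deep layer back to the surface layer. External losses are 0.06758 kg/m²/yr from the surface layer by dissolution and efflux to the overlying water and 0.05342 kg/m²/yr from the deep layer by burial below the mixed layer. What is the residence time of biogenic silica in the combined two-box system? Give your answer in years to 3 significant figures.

For the system as a whole, the A↔B exchange is internal and contributes nothing to the throughput; only the external sinks remove mass.
M_total = 5.291 + 9.440 = 14.731 kg/m².
ΣF_external_out = 0.06758 + 0.05342 = 0.12100 kg/m²/yr.
τ = M_total / ΣF_ext = 14.731 / 0.12100 = 121.7 yr.

122 yr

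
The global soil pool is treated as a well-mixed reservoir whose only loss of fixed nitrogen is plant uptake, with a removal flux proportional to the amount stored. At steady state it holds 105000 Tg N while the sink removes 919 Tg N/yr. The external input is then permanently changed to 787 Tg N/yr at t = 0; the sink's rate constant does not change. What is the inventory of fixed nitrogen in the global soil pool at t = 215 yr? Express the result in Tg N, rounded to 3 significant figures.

Residence time τ = M₀/F₀ = 114.3 yr. The eventual steady state is M_∞ = M₀·(F₁/F₀) = 105000 × 787/919 = 89918 Tg N.
The anomaly ΔM(t) = M(t) − M_∞ decays as ΔM₀·e^(−t/τ) with ΔM₀ = 105000 − 89918 = 15080 Tg N.
At t = 215 yr, e^(−t/τ) = e^(−1.882) = 0.1523, so ΔM = 2297 Tg N and M = 89918 + 2297 = 92216 Tg N.

92200 Tg N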